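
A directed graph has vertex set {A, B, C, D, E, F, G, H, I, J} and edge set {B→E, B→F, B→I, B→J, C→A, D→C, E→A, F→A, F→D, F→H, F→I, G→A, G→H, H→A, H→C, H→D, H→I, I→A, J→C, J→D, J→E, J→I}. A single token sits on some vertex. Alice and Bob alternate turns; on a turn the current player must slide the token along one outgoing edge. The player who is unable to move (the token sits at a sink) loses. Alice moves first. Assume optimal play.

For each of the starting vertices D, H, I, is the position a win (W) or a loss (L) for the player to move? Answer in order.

Build the W/L table. Terminal = L. A non-terminal position is W if it has a move to some L; otherwise it is L.
Every edge goes from a vertex to one that appears earlier in the order A, I, E, C, D, J, H, F, B, G, so processing vertices in that order labels each vertex after all of its successors.
A: no outgoing edge → L
I: reaches L-position A → W
E: reaches L-position A → W
C: reaches L-position A → W
D: only reaches C(W), which is W → L
J: reaches L-position D → W
H: reaches L-position D → W
F: reaches L-position D → W
B: only reaches F(W), J(W), E(W), I(W), all W → L
G: reaches L-position A → W

D: L, H: W, I: W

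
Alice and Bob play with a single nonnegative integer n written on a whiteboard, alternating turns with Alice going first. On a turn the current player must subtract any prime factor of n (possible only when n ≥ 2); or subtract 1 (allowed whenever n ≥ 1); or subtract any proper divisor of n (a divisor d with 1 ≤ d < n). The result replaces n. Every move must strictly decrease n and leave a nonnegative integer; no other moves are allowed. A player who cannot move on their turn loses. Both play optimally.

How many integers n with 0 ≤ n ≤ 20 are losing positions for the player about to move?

Build the W/L table. Terminal = L. A non-terminal position is W if it has a move to some L; otherwise it is L.
n=0: no move → L
n=1: W (go to 0, an L position)
n=2: W (go to 0, an L position)
n=3: W (go to 0, an L position)
n=4: L (options 2(W), 3(W) are all W)
n=5: W (go to 0, an L position)
n=6: W (go to 4, an L position)
n=7: W (go to 0, an L position)
n=8: W (go to 4, an L position)
n=9: L (options 6(W), 8(W) are all W)
n=10: W (go to 9, an L position)
n=11: W (go to 0, an L position)
n=12: W (go to 9, an L position)
n=13: W (go to 0, an L position)
n=14: L (options 7(W), 12(W), 13(W) are all W)
n=15: W (go to 14, an L position)
n=16: W (go to 14, an L position)
n=17: W (go to 0, an L position)
n=18: W (go to 9, an L position)
n=19: W (go to 0, an L position)
n=20: L (options 10(W), 15(W), 16(W), 18(W), 19(W) are all W)
L entries with 0 ≤ n ≤ 20: n = 0, 4, 9, 14, 20; that makes 5.

5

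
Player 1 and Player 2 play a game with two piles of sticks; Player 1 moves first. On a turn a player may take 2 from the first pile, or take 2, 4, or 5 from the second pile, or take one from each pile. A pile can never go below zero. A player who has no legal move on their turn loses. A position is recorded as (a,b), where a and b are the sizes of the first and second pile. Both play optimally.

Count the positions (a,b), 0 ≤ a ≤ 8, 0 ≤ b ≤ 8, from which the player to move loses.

Compute win/loss labels from the base case upward. A position with no move is L. Any other position is W if it can reach an L in one move, else L.
Every move lowers a or b (never raises either), so fill the grid row by row in increasing a, and left to right within a row: each cell's successors are then already labelled.
      b=0  b=1  b=2  b=3  b=4  b=5  b=6  b=7  b=8
a=0:    L    L    W    W    W    W    W    L    L
a=1:    L    W    W    L    W    W    L    W    W
a=2:    W    W    L    L    W    W    W    W    W
a=3:    W    L    L    W    W    W    W    W    L
a=4:    L    L    W    W    W    W    W    L    L
a=5:    L    W    W    L    W    W    L    W    W
a=6:    W    W    L    L    W    W    W    W    W
a=7:    W    L    L    W    W    W    W    W    L
a=8:    L    L    W    W    W    W    W    L    L
Cells with no legal move (terminal, hence L): (0,0), (0,1), (1,0).
The remaining L cells, each justified by listing all of its moves:
(0,7): L (options (0,5)(W), (0,3)(W), (0,2)(W) are all W)
(0,8): L (options (0,6)(W), (0,4)(W), (0,3)(W) are all W)
(1,3): L (options (1,1)(W), (0,2)(W) are all W)
(1,6): L (options (1,4)(W), (1,2)(W), (1,1)(W), (0,5)(W) are all W)
(2,2): L (options (0,2)(W), (2,0)(W), (1,1)(W) are all W)
(2,3): L (options (0,3)(W), (2,1)(W), (1,2)(W) are all W)
(3,1): L (options (1,1)(W), (2,0)(W) are all W)
(3,2): L (options (1,2)(W), (3,0)(W), (2,1)(W) are all W)
(3,8): L (options (1,8)(W), (3,6)(W), (3,4)(W), (3,3)(W), (2,7)(W) are all W)
(4,0): L (sole option (2,0)(W) is W)
(4,1): L (options (2,1)(W), (3,0)(W) are all W)
(4,7): L (options (2,7)(W), (4,5)(W), (4,3)(W), (4,2)(W), (3,6)(W) are all W)
(4,8): L (options (2,8)(W), (4,6)(W), (4,4)(W), (4,3)(W), (3,7)(W) are all W)
(5,0): L (sole option (3,0)(W) is W)
(5,3): L (options (3,3)(W), (5,1)(W), (4,2)(W) are all W)
(5,6): L (options (3,6)(W), (5,4)(W), (5,2)(W), (5,1)(W), (4,5)(W) are all W)
(6,2): L (options (4,2)(W), (6,0)(W), (5,1)(W) are all W)
(6,3): L (options (4,3)(W), (6,1)(W), (5,2)(W) are all W)
(7,1): L (options (5,1)(W), (6,0)(W) are all W)
(7,2): L (options (5,2)(W), (7,0)(W), (6,1)(W) are all W)
(7,8): L (options (5,8)(W), (7,6)(W), (7,4)(W), (7,3)(W), (6,7)(W) are all W)
(8,0): L (sole option (6,0)(W) is W)
(8,1): L (options (6,1)(W), (7,0)(W) are all W)
(8,7): L (options (6,7)(W), (8,5)(W), (8,3)(W), (8,2)(W), (7,6)(W) are all W)
(8,8): L (options (6,8)(W), (8,6)(W), (8,4)(W), (8,3)(W), (7,7)(W) are all W)
Every other cell has at least one move into one of the L cells above, so it is W.
L cells per row: a=0: 4, a=1: 3, a=2: 2, a=3: 3, a=4: 4, a=5: 3, a=6: 2, a=7: 3, a=8: 4; total 28.

28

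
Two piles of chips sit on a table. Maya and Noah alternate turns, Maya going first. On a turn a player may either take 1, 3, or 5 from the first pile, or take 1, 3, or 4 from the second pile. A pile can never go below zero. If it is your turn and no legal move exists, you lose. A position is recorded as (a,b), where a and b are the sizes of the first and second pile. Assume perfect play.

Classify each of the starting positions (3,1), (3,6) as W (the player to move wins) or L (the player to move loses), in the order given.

(3,1): L, (3,6): W

Positions with no move are L. A position that does have a move is losing for the player to move precisely when every available move leads to a winning position for the opponent. Fill in the labels:
No move ever increases a pile, so every position that can arise here has a ≤ 3 and b ≤ 6; it is enough to label the cells with 0 ≤ a ≤ 3 and 0 ≤ b ≤ 6.
Every move lowers a or b (never raises either), so fill the grid row by row in increasing a, and left to right within a row: each cell's successors are then already labelled.
      b=0  b=1  b=2  b=3  b=4  b=5  b=6
a=0:    L    W    L    W    W    W    W
a=1:    W    L    W    L    W    W    W
a=2:    L    W    L    W    W    W    W
a=3:    W    L    W    L    W    W    W
Cells with no legal move (terminal, hence L): (0,0).
The remaining L cells, each justified by listing all of its moves:
(0,2): only reaches (0,1)(W), which is W → L
(1,1): only reaches (0,1)(W), (1,0)(W), all W → L
(1,3): only reaches (0,3)(W), (1,2)(W), (1,0)(W), all W → L
(2,0): only reaches (1,0)(W), which is W → L
(2,2): only reaches (1,2)(W), (2,1)(W), all W → L
(3,1): only reaches (2,1)(W), (0,1)(W), (3,0)(W), all W → L
(3,3): only reaches (2,3)(W), (0,3)(W), (3,2)(W), (3,0)(W), all W → L
Every other cell has at least one move into one of the L cells above, so it is W.
(3,1): one of the L cells justified above, so L
(3,6): the move to (3,3) reaches an L cell, so W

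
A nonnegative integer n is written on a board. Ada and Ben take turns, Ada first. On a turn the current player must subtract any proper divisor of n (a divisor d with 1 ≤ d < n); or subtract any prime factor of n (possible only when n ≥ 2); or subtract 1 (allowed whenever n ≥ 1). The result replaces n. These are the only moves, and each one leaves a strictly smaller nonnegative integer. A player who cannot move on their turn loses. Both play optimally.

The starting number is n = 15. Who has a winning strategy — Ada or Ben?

Ada wins.

Compute win/loss labels from the base case upward. A position with no move is L. Any other position is W if it can reach an L in one move, else L.
n=0: no move → L
n=1: →0(L), so W
n=2: →0(L), so W
n=3: →0(L), so W
n=4: →2(W), 3(W) — all W, so L
n=5: →0(L), so W
n=6: →4(L), so W
n=7: →0(L), so W
n=8: →4(L), so W
n=9: →6(W), 8(W) — all W, so L
n=10: →9(L), so W
n=11: →0(L), so W
n=12: →9(L), so W
n=13: →0(L), so W
n=14: →7(W), 12(W), 13(W) — all W, so L
n=15: →14(L), so W
The starting position 15 is W: Ada should move to 14, handing over an L position.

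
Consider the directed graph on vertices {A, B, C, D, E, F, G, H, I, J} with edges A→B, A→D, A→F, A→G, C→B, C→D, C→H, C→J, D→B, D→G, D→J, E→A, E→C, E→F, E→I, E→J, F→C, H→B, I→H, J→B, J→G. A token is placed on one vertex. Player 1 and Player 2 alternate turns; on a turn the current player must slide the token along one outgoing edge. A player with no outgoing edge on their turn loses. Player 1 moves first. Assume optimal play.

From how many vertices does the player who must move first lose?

4

Build the W/L table. Terminal = L. A non-terminal position is W if it has a move to some L; otherwise it is L.
Every edge goes from a vertex to one that appears earlier in the order G, B, H, J, D, C, I, F, A, E, so processing vertices in that order labels each vertex after all of its successors.
G: no outgoing edge → L
B: no outgoing edge → L
H: →B(L), so W
J: →B(L), so W
D: →B(L), so W
C: →B(L), so W
I: →H(W) only, which is W, so L
F: →C(W) only, which is W, so L
A: →F(L), so W
E: →F(L), so W
The L vertices are B, F, G, I; that is 4 in all.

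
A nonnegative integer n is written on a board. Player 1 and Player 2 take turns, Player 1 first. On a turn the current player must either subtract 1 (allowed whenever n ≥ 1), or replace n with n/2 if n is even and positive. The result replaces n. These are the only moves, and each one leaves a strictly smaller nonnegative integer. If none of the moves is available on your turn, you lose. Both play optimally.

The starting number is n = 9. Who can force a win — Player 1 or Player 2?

Compute win/loss labels from the base case upward. A position with no move is L. Any other position is W if it can reach an L in one move, else L.
n=0: no move → L
n=1: →0(L), so W
n=2: →1(W) only, which is W, so L
n=3: →2(L), so W
n=4: →2(L), so W
n=5: →4(W) only, which is W, so L
n=6: →5(L), so W
n=7: →6(W) only, which is W, so L
n=8: →7(L), so W
n=9: →8(W) only, which is W, so L
Every move from 9 reaches a W position, so the mover loses.

Player 2 wins.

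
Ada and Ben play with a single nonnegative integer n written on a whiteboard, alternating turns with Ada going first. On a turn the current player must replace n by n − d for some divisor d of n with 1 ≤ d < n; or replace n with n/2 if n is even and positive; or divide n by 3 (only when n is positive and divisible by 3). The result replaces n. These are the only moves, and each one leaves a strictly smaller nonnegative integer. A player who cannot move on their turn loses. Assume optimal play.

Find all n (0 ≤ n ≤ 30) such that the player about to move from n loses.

Build the W/L table. Terminal = L. A non-terminal position is W if it has a move to some L; otherwise it is L.
n=0: no move → L
n=1: no move → L
n=2: →1(L), so W
n=3: →1(L), so W
n=4: →2(W), 3(W) — all W, so L
n=5: →4(L), so W
n=6: →4(L), so W
n=7: →6(W) only, which is W, so L
n=8: →4(L), so W
n=9: →3(W), 6(W), 8(W) — all W, so L
n=10: →9(L), so W
n=11: →10(W) only, which is W, so L
n=12: →4(L), so W
n=13: →12(W) only, which is W, so L
n=14: →7(L), so W
n=15: →5(W), 10(W), 12(W), 14(W) — all W, so L
n=16: →15(L), so W
n=17: →16(W) only, which is W, so L
n=18: →9(L), so W
n=19: →18(W) only, which is W, so L
n=20: →15(L), so W
n=21: →7(L), so W
n=22: →11(L), so W
n=23: →22(W) only, which is W, so L
n=24: →23(L), so W
n=25: →20(W), 24(W) — all W, so L
n=26: →13(L), so W
n=27: →9(L), so W
n=28: →14(W), 21(W), 24(W), 26(W), 27(W) — all W, so L
n=29: →28(L), so W
n=30: →15(L), so W
The losing starting values of n are exactly the entries labelled L in this table (13 of them).

0, 1, 4, 7, 9, 11, 13, 15, 17, 19, 23, 25, 28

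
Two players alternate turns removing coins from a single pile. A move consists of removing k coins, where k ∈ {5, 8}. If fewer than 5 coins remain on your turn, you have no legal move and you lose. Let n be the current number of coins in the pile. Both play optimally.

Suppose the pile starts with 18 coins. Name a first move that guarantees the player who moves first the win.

Remove 5, leaving 13.

Label each position W (a win for the player to move) or L (a loss). A position with no legal move is L; any other position is W exactly when some move reaches an L, and L when every move reaches a W.
n=0: no move → L
n=1: no move → L
n=2: no move → L
n=3: no move → L
n=4: no move → L
n=5: W (go to 0, an L position)
n=6: W (go to 1, an L position)
n=7: W (go to 2, an L position)
n=8: W (go to 3, an L position)
n=9: W (go to 4, an L position)
n=10: W (go to 2, an L position)
n=11: W (go to 3, an L position)
n=12: W (go to 4, an L position)
n=13: L (options 8(W), 5(W) are all W)
n=14: L (options 9(W), 6(W) are all W)
n=15: L (options 10(W), 7(W) are all W)
n=16: L (options 11(W), 8(W) are all W)
n=17: L (options 12(W), 9(W) are all W)
n=18: W (go to 13, an L position)
From 18, the L positions reachable in one move are: 13.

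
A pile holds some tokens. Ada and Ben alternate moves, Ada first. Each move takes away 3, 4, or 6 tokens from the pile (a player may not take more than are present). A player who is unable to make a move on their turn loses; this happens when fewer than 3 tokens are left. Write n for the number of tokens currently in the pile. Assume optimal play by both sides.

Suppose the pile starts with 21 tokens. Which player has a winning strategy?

Ada wins.

Classify positions by backward induction: terminal positions (no move available) are L. From any other position, the mover wins iff some move reaches an L.
n=0: no move → L
n=1: no move → L
n=2: no move → L
n=3: W (go to 0, an L position)
n=4: W (go to 1, an L position)
n=5: W (go to 2, an L position)
n=6: W (go to 2, an L position)
n=7: W (go to 1, an L position)
n=8: W (go to 2, an L position)
n=9: L (options 6(W), 5(W), 3(W) are all W)
n=10: L (options 7(W), 6(W), 4(W) are all W)
n=11: L (options 8(W), 7(W), 5(W) are all W)
n=12: W (go to 9, an L position)
n=13: W (go to 10, an L position)
n=14: W (go to 11, an L position)
n=15: W (go to 11, an L position)
n=16: W (go to 10, an L position)
n=17: W (go to 11, an L position)
n=18: L (options 15(W), 14(W), 12(W) are all W)
n=19: L (options 16(W), 15(W), 13(W) are all W)
n=20: L (options 17(W), 16(W), 14(W) are all W)
n=21: W (go to 18, an L position)
From 21 Ada can remove 3, leaving 18, reaching an L position.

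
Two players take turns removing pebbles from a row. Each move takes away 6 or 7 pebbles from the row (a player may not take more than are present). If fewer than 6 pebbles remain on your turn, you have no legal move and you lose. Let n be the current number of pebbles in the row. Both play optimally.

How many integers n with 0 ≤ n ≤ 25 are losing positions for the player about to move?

12

Work bottom-up. With no move the player to move loses. Otherwise the position is W if at least one move leads to an L position for the opponent, and L if every move leads to a W.
n=0: no move → L
n=1: no move → L
n=2: no move → L
n=3: no move → L
n=4: no move → L
n=5: no move → L
n=6: can move to 0, which is L ⇒ W
n=7: can move to 1, which is L ⇒ W
n=8: can move to 2, which is L ⇒ W
n=9: can move to 3, which is L ⇒ W
n=10: can move to 4, which is L ⇒ W
n=11: can move to 5, which is L ⇒ W
n=12: can move to 5, which is L ⇒ W
n=13: moves to 7(W), 6(W); every one is W ⇒ L
n=14: moves to 8(W), 7(W); every one is W ⇒ L
n=15: moves to 9(W), 8(W); every one is W ⇒ L
n=16: moves to 10(W), 9(W); every one is W ⇒ L
n=17: moves to 11(W), 10(W); every one is W ⇒ L
n=18: moves to 12(W), 11(W); every one is W ⇒ L
n=19: can move to 13, which is L ⇒ W
n=20: can move to 14, which is L ⇒ W
n=21: can move to 15, which is L ⇒ W
n=22: can move to 16, which is L ⇒ W
n=23: can move to 17, which is L ⇒ W
n=24: can move to 18, which is L ⇒ W
n=25: can move to 18, which is L ⇒ W
L entries with 0 ≤ n ≤ 25: n = 0, 1, 2, 3, 4, 5, 13, 14, 15, 16, 17, 18; that makes 12.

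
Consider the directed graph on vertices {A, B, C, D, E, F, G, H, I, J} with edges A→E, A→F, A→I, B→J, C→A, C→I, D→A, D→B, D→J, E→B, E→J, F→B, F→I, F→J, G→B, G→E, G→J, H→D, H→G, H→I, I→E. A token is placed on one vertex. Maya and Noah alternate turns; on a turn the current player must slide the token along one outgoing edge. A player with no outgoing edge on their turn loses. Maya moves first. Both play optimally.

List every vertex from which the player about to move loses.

Work bottom-up. With no move the player to move loses. Otherwise the position is W if at least one move leads to an L position for the opponent, and L if every move leads to a W.
Every edge goes from a vertex to one that appears earlier in the order J, B, E, I, F, A, D, G, H, C, so processing vertices in that order labels each vertex after all of its successors.
J: no outgoing edge → L
B: reaches L-position J → W
E: reaches L-position J → W
I: only reaches E(W), which is W → L
F: reaches L-position I → W
A: reaches L-position I → W
D: reaches L-position J → W
G: reaches L-position J → W
H: reaches L-position I → W
C: reaches L-position I → W
The losing starting vertices are exactly the entries labelled L in this table (2 of them).

I, J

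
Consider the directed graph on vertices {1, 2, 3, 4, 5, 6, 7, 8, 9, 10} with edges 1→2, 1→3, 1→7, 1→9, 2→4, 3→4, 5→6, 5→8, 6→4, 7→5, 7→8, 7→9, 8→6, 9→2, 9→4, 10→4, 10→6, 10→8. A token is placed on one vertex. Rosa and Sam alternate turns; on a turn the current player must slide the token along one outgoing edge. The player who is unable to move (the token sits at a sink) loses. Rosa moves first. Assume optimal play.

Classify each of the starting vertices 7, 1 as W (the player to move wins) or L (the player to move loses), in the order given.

7: W, 1: L

Compute win/loss labels from the base case upward. A position with no move is L. Any other position is W if it can reach an L in one move, else L.
Every edge goes from a vertex to one that appears earlier in the order 4, 6, 8, 2, 10, 5, 3, 9, 7, 1, so processing vertices in that order labels each vertex after all of its successors.
4: no outgoing edge → L
6: →4(L), so W
8: →6(W) only, which is W, so L
2: →4(L), so W
10: →8(L), so W
5: →8(L), so W
3: →4(L), so W
9: →4(L), so W
7: →8(L), so W
1: →7(W), 9(W), 3(W), 2(W) — all W, so L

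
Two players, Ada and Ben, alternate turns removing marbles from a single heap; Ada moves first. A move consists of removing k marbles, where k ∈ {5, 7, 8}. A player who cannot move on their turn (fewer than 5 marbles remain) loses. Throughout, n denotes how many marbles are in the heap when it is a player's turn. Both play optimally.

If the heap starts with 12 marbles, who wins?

Ada wins.

Label each position W (a win for the player to move) or L (a loss). A position with no legal move is L; any other position is W exactly when some move reaches an L, and L when every move reaches a W.
n=0: no move → L
n=1: no move → L
n=2: no move → L
n=3: no move → L
n=4: no move → L
n=5: can move to 0, which is L ⇒ W
n=6: can move to 1, which is L ⇒ W
n=7: can move to 2, which is L ⇒ W
n=8: can move to 3, which is L ⇒ W
n=9: can move to 4, which is L ⇒ W
n=10: can move to 3, which is L ⇒ W
n=11: can move to 4, which is L ⇒ W
n=12: can move to 4, which is L ⇒ W
From 12 Ada can remove 8, leaving 4, reaching an L position.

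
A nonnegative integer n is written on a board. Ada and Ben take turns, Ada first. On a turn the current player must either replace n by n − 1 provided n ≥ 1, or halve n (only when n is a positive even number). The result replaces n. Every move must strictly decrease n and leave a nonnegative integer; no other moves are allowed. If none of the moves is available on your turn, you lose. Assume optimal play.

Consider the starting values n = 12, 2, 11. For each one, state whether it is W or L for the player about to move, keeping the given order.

12: W, 2: L, 11: L

Compute win/loss labels from the base case upward. A position with no move is L. Any other position is W if it can reach an L in one move, else L.
n=0: no move → L
n=1: →0(L), so W
n=2: →1(W) only, which is W, so L
n=3: →2(L), so W
n=4: →2(L), so W
n=5: →4(W) only, which is W, so L
n=6: →5(L), so W
n=7: →6(W) only, which is W, so L
n=8: →7(L), so W
n=9: →8(W) only, which is W, so L
n=10: →5(L), so W
n=11: →10(W) only, which is W, so L
n=12: →11(L), so W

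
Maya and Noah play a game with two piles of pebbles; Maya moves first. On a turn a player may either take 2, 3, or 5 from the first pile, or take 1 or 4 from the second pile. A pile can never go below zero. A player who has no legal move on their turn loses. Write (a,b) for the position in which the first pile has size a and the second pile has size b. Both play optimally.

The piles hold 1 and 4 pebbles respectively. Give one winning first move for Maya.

Move to (1,0).

Use the standard recursion: the mover loses at a terminal position; elsewhere, the mover wins exactly when some move hands the opponent an L position.
No move ever increases a pile, so every position that can arise here has a ≤ 1 and b ≤ 4; it is enough to label the cells with 0 ≤ a ≤ 1 and 0 ≤ b ≤ 4.
Every move lowers a or b (never raises either), so fill the grid row by row in increasing a, and left to right within a row: each cell's successors are then already labelled.
      b=0  b=1  b=2  b=3  b=4
a=0:    L    W    L    W    W
a=1:    L    W    L    W    W
Cells with no legal move (terminal, hence L): (0,0), (1,0).
The remaining L cells, each justified by listing all of its moves:
(0,2): →(0,1)(W) only, which is W, so L
(1,2): →(1,1)(W) only, which is W, so L
Every other cell has at least one move into one of the L cells above, so it is W.
From (1,4), the L positions reachable in one move are: (1,0).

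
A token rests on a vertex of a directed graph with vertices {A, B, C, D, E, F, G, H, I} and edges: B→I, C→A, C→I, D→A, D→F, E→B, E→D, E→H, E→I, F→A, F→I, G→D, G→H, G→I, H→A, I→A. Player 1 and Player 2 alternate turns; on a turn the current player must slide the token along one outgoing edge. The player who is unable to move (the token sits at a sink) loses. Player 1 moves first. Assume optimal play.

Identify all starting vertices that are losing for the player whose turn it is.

A, B, G

Compute win/loss labels from the base case upward. A position with no move is L. Any other position is W if it can reach an L in one move, else L.
Every edge goes from a vertex to one that appears earlier in the order A, I, F, H, D, G, C, B, E, so processing vertices in that order labels each vertex after all of its successors.
A: no outgoing edge → L
I: W (go to A, an L position)
F: W (go to A, an L position)
H: W (go to A, an L position)
D: W (go to A, an L position)
G: L (options D(W), H(W), I(W) are all W)
C: W (go to A, an L position)
B: L (sole option I(W) is W)
E: W (go to B, an L position)
The losing starting vertices are exactly the entries labelled L in this table (3 of them).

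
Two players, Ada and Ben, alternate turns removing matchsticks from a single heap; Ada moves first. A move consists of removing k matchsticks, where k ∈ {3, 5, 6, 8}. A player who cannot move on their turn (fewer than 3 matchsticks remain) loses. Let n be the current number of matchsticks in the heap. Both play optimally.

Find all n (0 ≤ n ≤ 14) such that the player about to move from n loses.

Use the standard recursion: the mover loses at a terminal position; elsewhere, the mover wins exactly when some move hands the opponent an L position.
n=0: no move → L
n=1: no move → L
n=2: no move → L
n=3: reaches L-position 0 → W
n=4: reaches L-position 1 → W
n=5: reaches L-position 2 → W
n=6: reaches L-position 1 → W
n=7: reaches L-position 2 → W
n=8: reaches L-position 2 → W
n=9: reaches L-position 1 → W
n=10: reaches L-position 2 → W
n=11: only reaches 8(W), 6(W), 5(W), 3(W), all W → L
n=12: only reaches 9(W), 7(W), 6(W), 4(W), all W → L
n=13: only reaches 10(W), 8(W), 7(W), 5(W), all W → L
n=14: reaches L-position 11 → W
Reading off the rows marked L gives the requested list; there are 6 such values of n.

0, 1, 2, 11, 12, 13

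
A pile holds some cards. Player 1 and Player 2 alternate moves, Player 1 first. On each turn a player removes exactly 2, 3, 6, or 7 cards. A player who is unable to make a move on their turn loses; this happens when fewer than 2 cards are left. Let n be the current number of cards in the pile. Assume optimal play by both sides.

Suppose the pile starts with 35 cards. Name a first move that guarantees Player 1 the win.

Build the W/L table. Terminal = L. A non-terminal position is W if it has a move to some L; otherwise it is L.
n=0: no move → L
n=1: no move → L
n=2: →0(L), so W
n=3: →1(L), so W
n=4: →1(L), so W
n=5: →3(W), 2(W) — all W, so L
n=6: →0(L), so W
n=7: →5(L), so W
n=8: →5(L), so W
n=9: →7(W), 6(W), 3(W), 2(W) — all W, so L
n=10: →8(W), 7(W), 4(W), 3(W) — all W, so L
n=11: →9(L), so W
n=12: →10(L), so W
n=13: →10(L), so W
n=14: →12(W), 11(W), 8(W), 7(W) — all W, so L
n=15: →9(L), so W
n=16: →14(L), so W
n=17: →14(L), so W
n=18: →16(W), 15(W), 12(W), 11(W) — all W, so L
n=19: →17(W), 16(W), 13(W), 12(W) — all W, so L
n=20: →18(L), so W
n=21: →19(L), so W
n=22: →19(L), so W
n=23: →21(W), 20(W), 17(W), 16(W) — all W, so L
n=24: →18(L), so W
n=25: →23(L), so W
n=26: →23(L), so W
n=27: →25(W), 24(W), 21(W), 20(W) — all W, so L
n=28: →26(W), 25(W), 22(W), 21(W) — all W, so L
n=29: →27(L), so W
n=30: →28(L), so W
n=31: →28(L), so W
n=32: →30(W), 29(W), 26(W), 25(W) — all W, so L
n=33: →27(L), so W
n=34: →32(L), so W
n=35: →32(L), so W
From 35, the L positions reachable in one move are: 32, 28. Any move reaching one of these is winning.

Remove 3, leaving 32.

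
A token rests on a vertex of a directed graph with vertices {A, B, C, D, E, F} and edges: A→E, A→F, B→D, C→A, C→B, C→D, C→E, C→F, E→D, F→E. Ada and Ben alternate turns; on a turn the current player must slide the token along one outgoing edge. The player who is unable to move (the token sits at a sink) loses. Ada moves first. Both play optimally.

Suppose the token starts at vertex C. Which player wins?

Ada wins.

Classify positions by backward induction: terminal positions (no move available) are L. From any other position, the mover wins iff some move reaches an L.
Every edge goes from a vertex to one that appears earlier in the order D, E, F, B, A, C, so processing vertices in that order labels each vertex after all of its successors.
D: no outgoing edge → L
E: W (go to D, an L position)
F: L (sole option E(W) is W)
B: W (go to D, an L position)
A: W (go to F, an L position)
C: W (go to F, an L position)
From C Ada can move to F, reaching an L position.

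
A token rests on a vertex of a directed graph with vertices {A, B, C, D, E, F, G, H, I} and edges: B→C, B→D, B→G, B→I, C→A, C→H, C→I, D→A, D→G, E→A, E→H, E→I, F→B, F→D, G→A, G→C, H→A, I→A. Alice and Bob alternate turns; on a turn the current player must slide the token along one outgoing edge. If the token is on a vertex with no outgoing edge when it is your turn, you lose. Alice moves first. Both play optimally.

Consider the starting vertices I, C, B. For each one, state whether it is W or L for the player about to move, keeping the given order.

Classify positions by backward induction: terminal positions (no move available) are L. From any other position, the mover wins iff some move reaches an L.
Every edge goes from a vertex to one that appears earlier in the order A, I, H, C, G, E, D, B, F, so processing vertices in that order labels each vertex after all of its successors.
A: no outgoing edge → L
I: W (go to A, an L position)
H: W (go to A, an L position)
C: W (go to A, an L position)
G: W (go to A, an L position)
E: W (go to A, an L position)
D: W (go to A, an L position)
B: L (options D(W), G(W), C(W), I(W) are all W)
F: W (go to B, an L position)

I: W, C: W, B: L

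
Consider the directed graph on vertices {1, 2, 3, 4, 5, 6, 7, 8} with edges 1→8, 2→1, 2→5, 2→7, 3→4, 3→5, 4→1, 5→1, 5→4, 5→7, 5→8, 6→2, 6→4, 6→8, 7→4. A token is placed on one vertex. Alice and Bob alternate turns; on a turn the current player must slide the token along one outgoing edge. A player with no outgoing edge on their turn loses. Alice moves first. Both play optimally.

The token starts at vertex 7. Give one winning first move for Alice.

Label each position W (a win for the player to move) or L (a loss). A position with no legal move is L; any other position is W exactly when some move reaches an L, and L when every move reaches a W.
Every edge goes from a vertex to one that appears earlier in the order 8, 1, 4, 7, 5, 2, 6, 3, so processing vertices in that order labels each vertex after all of its successors.
8: no outgoing edge → L
1: →8(L), so W
4: →1(W) only, which is W, so L
7: →4(L), so W
5: →4(L), so W
2: →5(W), 7(W), 1(W) — all W, so L
6: →2(L), so W
3: →4(L), so W
From 7, the L positions reachable in one move are: 4.

Move to 4.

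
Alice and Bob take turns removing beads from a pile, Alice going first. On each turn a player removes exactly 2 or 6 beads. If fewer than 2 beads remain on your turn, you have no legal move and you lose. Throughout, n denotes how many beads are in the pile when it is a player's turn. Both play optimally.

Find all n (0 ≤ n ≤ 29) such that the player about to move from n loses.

Label each position W (a win for the player to move) or L (a loss). A position with no legal move is L; any other position is W exactly when some move reaches an L, and L when every move reaches a W.
n=0: no move → L
n=1: no move → L
n=2: can move to 0, which is L ⇒ W
n=3: can move to 1, which is L ⇒ W
n=4: the only move is to 2(W), a W ⇒ L
n=5: the only move is to 3(W), a W ⇒ L
n=6: can move to 4, which is L ⇒ W
n=7: can move to 5, which is L ⇒ W
n=8: moves to 6(W), 2(W); every one is W ⇒ L
n=9: moves to 7(W), 3(W); every one is W ⇒ L
n=10: can move to 8, which is L ⇒ W
n=11: can move to 9, which is L ⇒ W
n=12: moves to 10(W), 6(W); every one is W ⇒ L
n=13: moves to 11(W), 7(W); every one is W ⇒ L
n=14: can move to 12, which is L ⇒ W
n=15: can move to 13, which is L ⇒ W
n=16: moves to 14(W), 10(W); every one is W ⇒ L
n=17: moves to 15(W), 11(W); every one is W ⇒ L
n=18: can move to 16, which is L ⇒ W
n=19: can move to 17, which is L ⇒ W
n=20: moves to 18(W), 14(W); every one is W ⇒ L
n=21: moves to 19(W), 15(W); every one is W ⇒ L
n=22: can move to 20, which is L ⇒ W
n=23: can move to 21, which is L ⇒ W
n=24: moves to 22(W), 18(W); every one is W ⇒ L
n=25: moves to 23(W), 19(W); every one is W ⇒ L
n=26: can move to 24, which is L ⇒ W
n=27: can move to 25, which is L ⇒ W
n=28: moves to 26(W), 22(W); every one is W ⇒ L
n=29: moves to 27(W), 23(W); every one is W ⇒ L
The losing starting values of n are exactly the entries labelled L in this table (16 of them).

0, 1, 4, 5, 8, 9, 12, 13, 16, 17, 20, 21, 24, 25, 28, 29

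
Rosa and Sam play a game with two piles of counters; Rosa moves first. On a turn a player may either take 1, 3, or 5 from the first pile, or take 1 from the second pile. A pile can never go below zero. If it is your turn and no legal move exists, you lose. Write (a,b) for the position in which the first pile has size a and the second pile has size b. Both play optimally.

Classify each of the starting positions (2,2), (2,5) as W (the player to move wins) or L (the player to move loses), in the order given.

(2,2): L, (2,5): W

Label each position W (a win for the player to move) or L (a loss). A position with no legal move is L; any other position is W exactly when some move reaches an L, and L when every move reaches a W.
No move ever increases a pile, so every position that can arise here has a ≤ 2 and b ≤ 5; it is enough to label the cells with 0 ≤ a ≤ 2 and 0 ≤ b ≤ 5.
Every move lowers a or b (never raises either), so fill the grid row by row in increasing a, and left to right within a row: each cell's successors are then already labelled.
      b=0  b=1  b=2  b=3  b=4  b=5
a=0:    L    W    L    W    L    W
a=1:    W    L    W    L    W    L
a=2:    L    W    L    W    L    W
Cells with no legal move (terminal, hence L): (0,0).
The remaining L cells, each justified by listing all of its moves:
(0,2): L (sole option (0,1)(W) is W)
(0,4): L (sole option (0,3)(W) is W)
(1,1): L (options (0,1)(W), (1,0)(W) are all W)
(1,3): L (options (0,3)(W), (1,2)(W) are all W)
(1,5): L (options (0,5)(W), (1,4)(W) are all W)
(2,0): L (sole option (1,0)(W) is W)
(2,2): L (options (1,2)(W), (2,1)(W) are all W)
(2,4): L (options (1,4)(W), (2,3)(W) are all W)
Every other cell has at least one move into one of the L cells above, so it is W.
(2,2): one of the L cells justified above, so L
(2,5): the move to (1,5) reaches an L cell, so W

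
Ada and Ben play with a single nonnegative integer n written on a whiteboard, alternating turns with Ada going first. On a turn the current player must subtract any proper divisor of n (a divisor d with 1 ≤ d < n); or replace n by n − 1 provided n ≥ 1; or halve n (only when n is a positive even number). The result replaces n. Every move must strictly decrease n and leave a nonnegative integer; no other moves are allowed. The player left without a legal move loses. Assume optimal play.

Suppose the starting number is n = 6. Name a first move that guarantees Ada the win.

Move to 5.

Label each position W (a win for the player to move) or L (a loss). A position with no legal move is L; any other position is W exactly when some move reaches an L, and L when every move reaches a W.
n=0: no move → L
n=1: →0(L), so W
n=2: →1(W) only, which is W, so L
n=3: →2(L), so W
n=4: →2(L), so W
n=5: →4(W) only, which is W, so L
n=6: →5(L), so W
From 6, the L positions reachable in one move are: 5.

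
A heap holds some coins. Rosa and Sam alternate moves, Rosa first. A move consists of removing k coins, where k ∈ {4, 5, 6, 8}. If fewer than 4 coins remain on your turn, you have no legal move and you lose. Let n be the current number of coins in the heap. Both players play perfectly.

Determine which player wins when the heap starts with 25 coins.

Build the W/L table. Terminal = L. A non-terminal position is W if it has a move to some L; otherwise it is L.
n=0: no move → L
n=1: no move → L
n=2: no move → L
n=3: no move → L
n=4: can move to 0, which is L ⇒ W
n=5: can move to 1, which is L ⇒ W
n=6: can move to 2, which is L ⇒ W
n=7: can move to 3, which is L ⇒ W
n=8: can move to 3, which is L ⇒ W
n=9: can move to 3, which is L ⇒ W
n=10: can move to 2, which is L ⇒ W
n=11: can move to 3, which is L ⇒ W
n=12: moves to 8(W), 7(W), 6(W), 4(W); every one is W ⇒ L
n=13: moves to 9(W), 8(W), 7(W), 5(W); every one is W ⇒ L
n=14: moves to 10(W), 9(W), 8(W), 6(W); every one is W ⇒ L
n=15: moves to 11(W), 10(W), 9(W), 7(W); every one is W ⇒ L
n=16: can move to 12, which is L ⇒ W
n=17: can move to 13, which is L ⇒ W
n=18: can move to 14, which is L ⇒ W
n=19: can move to 15, which is L ⇒ W
n=20: can move to 15, which is L ⇒ W
n=21: can move to 15, which is L ⇒ W
n=22: can move to 14, which is L ⇒ W
n=23: can move to 15, which is L ⇒ W
n=24: moves to 20(W), 19(W), 18(W), 16(W); every one is W ⇒ L
n=25: moves to 21(W), 20(W), 19(W), 17(W); every one is W ⇒ L
Every move from 25 reaches a W position, so the mover loses.

Sam wins.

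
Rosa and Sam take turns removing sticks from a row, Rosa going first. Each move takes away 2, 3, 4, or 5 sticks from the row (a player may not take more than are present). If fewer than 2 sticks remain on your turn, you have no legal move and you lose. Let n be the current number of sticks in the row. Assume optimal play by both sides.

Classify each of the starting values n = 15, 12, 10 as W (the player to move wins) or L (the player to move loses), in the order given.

Compute win/loss labels from the base case upward. A position with no move is L. Any other position is W if it can reach an L in one move, else L.
n=0: no move → L
n=1: no move → L
n=2: reaches L-position 0 → W
n=3: reaches L-position 1 → W
n=4: reaches L-position 1 → W
n=5: reaches L-position 1 → W
n=6: reaches L-position 1 → W
n=7: only reaches 5(W), 4(W), 3(W), 2(W), all W → L
n=8: only reaches 6(W), 5(W), 4(W), 3(W), all W → L
n=9: reaches L-position 7 → W
n=10: reaches L-position 8 → W
n=11: reaches L-position 8 → W
n=12: reaches L-position 8 → W
n=13: reaches L-position 8 → W
n=14: only reaches 12(W), 11(W), 10(W), 9(W), all W → L
n=15: only reaches 13(W), 12(W), 11(W), 10(W), all W → L

15: L, 12: W, 10: W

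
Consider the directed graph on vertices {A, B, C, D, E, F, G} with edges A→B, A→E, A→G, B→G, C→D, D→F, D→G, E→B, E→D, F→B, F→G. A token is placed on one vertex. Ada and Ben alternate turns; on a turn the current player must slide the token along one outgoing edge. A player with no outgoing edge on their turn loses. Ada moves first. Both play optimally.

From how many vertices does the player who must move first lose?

Classify positions by backward induction: terminal positions (no move available) are L. From any other position, the mover wins iff some move reaches an L.
Every edge goes from a vertex to one that appears earlier in the order G, B, F, D, E, A, C, so processing vertices in that order labels each vertex after all of its successors.
G: no outgoing edge → L
B: W (go to G, an L position)
F: W (go to G, an L position)
D: W (go to G, an L position)
E: L (options D(W), B(W) are all W)
A: W (go to E, an L position)
C: L (sole option D(W) is W)
The L vertices are C, E, G; that is 3 in all.

3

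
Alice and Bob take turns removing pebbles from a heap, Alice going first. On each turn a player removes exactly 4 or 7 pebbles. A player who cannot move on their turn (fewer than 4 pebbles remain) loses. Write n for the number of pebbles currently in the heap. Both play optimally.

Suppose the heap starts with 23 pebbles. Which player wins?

Bob wins.

Use the standard recursion: the mover loses at a terminal position; elsewhere, the mover wins exactly when some move hands the opponent an L position.
n=0: no move → L
n=1: no move → L
n=2: no move → L
n=3: no move → L
n=4: →0(L), so W
n=5: →1(L), so W
n=6: →2(L), so W
n=7: →3(L), so W
n=8: →1(L), so W
n=9: →2(L), so W
n=10: →3(L), so W
n=11: →7(W), 4(W) — all W, so L
n=12: →8(W), 5(W) — all W, so L
n=13: →9(W), 6(W) — all W, so L
n=14: →10(W), 7(W) — all W, so L
n=15: →11(L), so W
n=16: →12(L), so W
n=17: →13(L), so W
n=18: →14(L), so W
n=19: →12(L), so W
n=20: →13(L), so W
n=21: →14(L), so W
n=22: →18(W), 15(W) — all W, so L
n=23: →19(W), 16(W) — all W, so L
Every move from 23 reaches a W position, so the mover loses.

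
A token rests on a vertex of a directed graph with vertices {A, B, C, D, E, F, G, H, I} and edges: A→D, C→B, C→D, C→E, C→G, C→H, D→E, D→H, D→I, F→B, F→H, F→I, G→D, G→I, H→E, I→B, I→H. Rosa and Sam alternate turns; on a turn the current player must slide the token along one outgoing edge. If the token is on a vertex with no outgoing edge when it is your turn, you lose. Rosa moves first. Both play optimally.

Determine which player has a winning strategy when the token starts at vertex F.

Compute win/loss labels from the base case upward. A position with no move is L. Any other position is W if it can reach an L in one move, else L.
Every edge goes from a vertex to one that appears earlier in the order E, B, H, I, D, G, C, A, F, so processing vertices in that order labels each vertex after all of its successors.
E: no outgoing edge → L
B: no outgoing edge → L
H: can move to E, which is L ⇒ W
I: can move to B, which is L ⇒ W
D: can move to E, which is L ⇒ W
G: moves to D(W), I(W); every one is W ⇒ L
C: can move to G, which is L ⇒ W
A: the only move is to D(W), a W ⇒ L
F: can move to B, which is L ⇒ W
From F Rosa can move to B, reaching an L position.

Rosa wins.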